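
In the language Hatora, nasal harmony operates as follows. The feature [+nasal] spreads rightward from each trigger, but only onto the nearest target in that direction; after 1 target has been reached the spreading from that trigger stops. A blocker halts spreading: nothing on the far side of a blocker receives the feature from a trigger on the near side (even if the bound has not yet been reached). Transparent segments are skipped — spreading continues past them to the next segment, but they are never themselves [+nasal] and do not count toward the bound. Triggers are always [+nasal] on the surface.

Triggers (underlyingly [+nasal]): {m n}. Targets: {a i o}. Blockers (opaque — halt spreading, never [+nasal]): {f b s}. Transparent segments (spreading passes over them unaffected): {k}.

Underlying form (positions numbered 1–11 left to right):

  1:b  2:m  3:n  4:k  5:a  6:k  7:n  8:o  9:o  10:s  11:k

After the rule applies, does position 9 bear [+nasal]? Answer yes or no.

From /m/ at 2 rightward: 3 /n/ is itself a trigger — this domain ends here.
From /n/ at 3 rightward: 4 /k/ transparent; 5 /a/ → [+nasal]; bound reached.
From /n/ at 7 rightward: 8 /o/ → [+nasal]; bound reached.
Target with no active source: position 9 stays [-nasal].
[+nasal] positions on the surface: 2 3 5 7 8.

no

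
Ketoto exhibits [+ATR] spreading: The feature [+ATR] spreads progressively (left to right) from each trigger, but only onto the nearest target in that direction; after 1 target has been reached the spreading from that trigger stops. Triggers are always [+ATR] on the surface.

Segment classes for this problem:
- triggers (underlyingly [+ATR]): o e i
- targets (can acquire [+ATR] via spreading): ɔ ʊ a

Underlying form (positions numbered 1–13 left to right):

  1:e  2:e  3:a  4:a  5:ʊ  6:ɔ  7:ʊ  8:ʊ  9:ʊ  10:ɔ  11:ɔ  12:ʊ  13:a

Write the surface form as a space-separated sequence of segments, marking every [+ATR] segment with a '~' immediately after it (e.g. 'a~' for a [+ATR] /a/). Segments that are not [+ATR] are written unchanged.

e~ e~ a~ a ʊ ɔ ʊ ʊ ʊ ɔ ɔ ʊ a

From /e/ at 1 rightward: 2 /e/ is itself a trigger — this domain ends here.
From /e/ at 2 rightward: 3 /a/ → [+ATR]; bound reached.
Targets with no active source: positions 4 5 6 7 8 9 10 11 12 13 stay [-ATR].
[+ATR] positions on the surface: 1 2 3.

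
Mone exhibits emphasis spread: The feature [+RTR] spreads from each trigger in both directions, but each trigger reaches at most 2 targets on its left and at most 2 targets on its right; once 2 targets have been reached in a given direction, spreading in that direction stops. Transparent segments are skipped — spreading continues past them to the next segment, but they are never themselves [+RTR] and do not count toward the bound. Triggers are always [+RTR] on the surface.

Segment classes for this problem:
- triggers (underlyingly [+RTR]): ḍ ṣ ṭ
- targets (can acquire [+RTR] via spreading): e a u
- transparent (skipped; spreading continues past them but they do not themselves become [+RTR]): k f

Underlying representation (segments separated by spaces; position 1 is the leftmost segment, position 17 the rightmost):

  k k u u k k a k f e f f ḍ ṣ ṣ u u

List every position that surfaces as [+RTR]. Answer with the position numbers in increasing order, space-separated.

7 10 13 14 15 16 17

From /ḍ/ at 13 rightward: 14 /ṣ/ is itself a trigger — this domain ends here.
From /ḍ/ at 13 leftward: 12 /f/ transparent; 11 /f/ transparent; 10 /e/ → [+RTR]; 9 /f/ transparent; 8 /k/ transparent; 7 /a/ → [+RTR]; bound reached.
From /ṣ/ at 14 rightward: 15 /ṣ/ is itself a trigger — this domain ends here.
From /ṣ/ at 14 leftward: 13 /ḍ/ is itself a trigger — this domain ends here.
From /ṣ/ at 15 rightward: 16 /u/ → [+RTR]; 17 /u/ → [+RTR]; bound reached.
From /ṣ/ at 15 leftward: 14 /ṣ/ is itself a trigger — this domain ends here.
Targets with no active source: positions 3 4 stay [-emphatic].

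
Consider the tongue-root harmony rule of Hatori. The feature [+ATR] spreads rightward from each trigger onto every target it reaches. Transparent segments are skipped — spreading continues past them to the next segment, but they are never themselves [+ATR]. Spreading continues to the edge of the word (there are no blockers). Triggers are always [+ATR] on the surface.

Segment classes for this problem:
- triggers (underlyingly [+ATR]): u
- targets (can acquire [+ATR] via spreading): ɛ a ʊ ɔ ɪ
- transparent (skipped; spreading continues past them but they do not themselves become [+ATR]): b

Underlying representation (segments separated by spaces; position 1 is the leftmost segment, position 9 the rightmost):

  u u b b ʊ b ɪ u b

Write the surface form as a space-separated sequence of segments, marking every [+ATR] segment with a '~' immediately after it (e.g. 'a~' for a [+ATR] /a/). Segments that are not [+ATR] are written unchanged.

u~ u~ b b ʊ~ b ɪ~ u~ b

From /u/ at 1 rightward: 2 /u/ is itself a trigger — this domain ends here.
From /u/ at 2 rightward: 3 /b/ transparent; 4 /b/ transparent; 5 /ʊ/ → [+ATR]; 6 /b/ transparent; 7 /ɪ/ → [+ATR]; 8 /u/ is itself a trigger — this domain ends here.
From /u/ at 8 rightward: 9 /b/ transparent; word edge.
[+ATR] positions on the surface: 1 2 5 7 8.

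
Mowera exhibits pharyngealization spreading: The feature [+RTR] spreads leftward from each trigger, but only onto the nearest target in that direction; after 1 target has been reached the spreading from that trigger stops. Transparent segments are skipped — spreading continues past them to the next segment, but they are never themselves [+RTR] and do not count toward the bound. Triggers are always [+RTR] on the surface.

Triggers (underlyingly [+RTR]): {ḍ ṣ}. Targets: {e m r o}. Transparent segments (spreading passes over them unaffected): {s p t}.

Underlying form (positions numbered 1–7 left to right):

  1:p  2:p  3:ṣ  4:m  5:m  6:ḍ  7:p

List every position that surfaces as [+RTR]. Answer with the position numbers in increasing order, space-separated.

3 5 6

From /ṣ/ at 3 leftward: 2 /p/ transparent; 1 /p/ transparent; word edge.
From /ḍ/ at 6 leftward: 5 /m/ → [+RTR]; bound reached.
Target with no active source: position 4 stays [-emphatic].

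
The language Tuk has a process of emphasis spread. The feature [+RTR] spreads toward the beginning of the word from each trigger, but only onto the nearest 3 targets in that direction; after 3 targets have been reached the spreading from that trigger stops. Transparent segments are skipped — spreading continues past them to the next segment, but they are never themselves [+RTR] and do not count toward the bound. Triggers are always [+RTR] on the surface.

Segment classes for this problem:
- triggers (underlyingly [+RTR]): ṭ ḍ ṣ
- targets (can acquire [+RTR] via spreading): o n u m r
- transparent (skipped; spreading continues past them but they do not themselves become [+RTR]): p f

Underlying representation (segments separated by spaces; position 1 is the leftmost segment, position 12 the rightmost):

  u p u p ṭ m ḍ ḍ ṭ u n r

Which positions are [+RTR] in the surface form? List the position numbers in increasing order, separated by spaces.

From /ṭ/ at 5 leftward: 4 /p/ transparent; 3 /u/ → [+RTR]; 2 /p/ transparent; 1 /u/ → [+RTR]; word edge.
From /ḍ/ at 7 leftward: 6 /m/ → [+RTR]; 5 /ṭ/ is itself a trigger — this domain ends here.
From /ḍ/ at 8 leftward: 7 /ḍ/ is itself a trigger — this domain ends here.
From /ṭ/ at 9 leftward: 8 /ḍ/ is itself a trigger — this domain ends here.
Targets with no active source: positions 10 11 12 stay [-emphatic].

1 3 5 6 7 8 9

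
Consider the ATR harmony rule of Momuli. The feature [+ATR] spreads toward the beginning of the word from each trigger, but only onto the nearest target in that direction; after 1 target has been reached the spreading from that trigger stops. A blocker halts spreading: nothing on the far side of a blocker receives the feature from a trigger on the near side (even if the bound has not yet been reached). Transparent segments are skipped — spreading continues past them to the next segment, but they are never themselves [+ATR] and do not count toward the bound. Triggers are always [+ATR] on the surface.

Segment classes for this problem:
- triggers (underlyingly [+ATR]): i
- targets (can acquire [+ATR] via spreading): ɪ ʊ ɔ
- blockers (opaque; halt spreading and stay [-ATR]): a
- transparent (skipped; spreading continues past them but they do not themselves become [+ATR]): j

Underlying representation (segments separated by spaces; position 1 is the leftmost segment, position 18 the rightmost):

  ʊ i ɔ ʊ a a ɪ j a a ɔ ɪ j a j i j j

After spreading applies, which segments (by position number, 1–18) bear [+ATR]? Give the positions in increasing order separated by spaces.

From /i/ at 2 leftward: 1 /ʊ/ → [+ATR]; bound reached.
From /i/ at 16 leftward: 15 /j/ transparent; 14 /a/ blocks.
Targets with no active source: positions 3 4 7 11 12 stay [-ATR].

1 2 16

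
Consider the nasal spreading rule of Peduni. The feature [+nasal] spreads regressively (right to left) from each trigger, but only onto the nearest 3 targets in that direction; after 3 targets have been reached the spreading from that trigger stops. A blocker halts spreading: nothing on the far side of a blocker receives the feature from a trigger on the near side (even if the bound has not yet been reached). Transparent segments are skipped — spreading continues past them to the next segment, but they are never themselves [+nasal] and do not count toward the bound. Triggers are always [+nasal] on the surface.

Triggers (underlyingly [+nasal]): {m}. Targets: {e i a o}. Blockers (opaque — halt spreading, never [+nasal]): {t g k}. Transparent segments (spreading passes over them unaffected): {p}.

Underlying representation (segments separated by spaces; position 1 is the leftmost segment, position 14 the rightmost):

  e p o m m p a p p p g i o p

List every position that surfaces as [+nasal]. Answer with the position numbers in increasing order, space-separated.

1 3 4 5

From /m/ at 4 leftward: 3 /o/ → [+nasal]; 2 /p/ transparent; 1 /e/ → [+nasal]; word edge.
From /m/ at 5 leftward: 4 /m/ is itself a trigger — this domain ends here.
Targets with no active source: positions 7 12 13 stay [-nasal].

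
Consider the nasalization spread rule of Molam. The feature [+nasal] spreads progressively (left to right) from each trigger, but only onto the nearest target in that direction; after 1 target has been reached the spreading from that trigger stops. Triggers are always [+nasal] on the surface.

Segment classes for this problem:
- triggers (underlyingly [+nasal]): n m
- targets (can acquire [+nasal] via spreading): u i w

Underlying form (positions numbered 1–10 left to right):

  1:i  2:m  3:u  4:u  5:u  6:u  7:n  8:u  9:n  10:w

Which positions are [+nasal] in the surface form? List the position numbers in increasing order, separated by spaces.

From /m/ at 2 rightward: 3 /u/ → [+nasal]; bound reached.
From /n/ at 7 rightward: 8 /u/ → [+nasal]; bound reached.
From /n/ at 9 rightward: 10 /w/ → [+nasal]; bound reached.
Targets with no active source: positions 1 4 5 6 stay [-nasal].

2 3 7 8 9 10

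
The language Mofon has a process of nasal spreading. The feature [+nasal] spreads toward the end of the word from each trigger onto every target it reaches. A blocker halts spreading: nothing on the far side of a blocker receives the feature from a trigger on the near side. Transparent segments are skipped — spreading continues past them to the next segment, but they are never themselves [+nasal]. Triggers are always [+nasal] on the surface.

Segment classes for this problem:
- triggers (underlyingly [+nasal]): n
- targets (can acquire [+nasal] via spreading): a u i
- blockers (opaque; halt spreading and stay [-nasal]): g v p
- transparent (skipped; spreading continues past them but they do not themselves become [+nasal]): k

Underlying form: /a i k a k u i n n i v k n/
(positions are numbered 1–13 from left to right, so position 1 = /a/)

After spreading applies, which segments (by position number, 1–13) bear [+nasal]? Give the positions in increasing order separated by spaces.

8 9 10 13

From /n/ at 8 rightward: 9 /n/ is itself a trigger — this domain ends here.
From /n/ at 9 rightward: 10 /i/ → [+nasal]; 11 /v/ blocks.
From /n/ at 13 rightward: word edge.
Targets with no active source: positions 1 2 4 6 7 stay [-nasal].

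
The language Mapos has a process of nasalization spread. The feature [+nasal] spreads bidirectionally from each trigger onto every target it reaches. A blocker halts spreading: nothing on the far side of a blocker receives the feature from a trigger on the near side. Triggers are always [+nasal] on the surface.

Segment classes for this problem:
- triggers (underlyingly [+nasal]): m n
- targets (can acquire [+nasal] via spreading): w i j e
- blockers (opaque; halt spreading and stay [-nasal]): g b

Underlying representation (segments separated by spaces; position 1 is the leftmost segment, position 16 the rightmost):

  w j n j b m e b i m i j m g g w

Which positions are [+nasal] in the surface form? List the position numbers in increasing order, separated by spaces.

From /n/ at 3 rightward: 4 /j/ → [+nasal]; 5 /b/ blocks.
From /n/ at 3 leftward: 2 /j/ → [+nasal]; 1 /w/ → [+nasal]; word edge.
From /m/ at 6 rightward: 7 /e/ → [+nasal]; 8 /b/ blocks.
From /m/ at 6 leftward: 5 /b/ blocks.
From /m/ at 10 rightward: 11 /i/ → [+nasal]; 12 /j/ → [+nasal]; 13 /m/ is itself a trigger — this domain ends here.
From /m/ at 10 leftward: 9 /i/ → [+nasal]; 8 /b/ blocks.
From /m/ at 13 rightward: 14 /g/ blocks.
From /m/ at 13 leftward: 12 /j/ → [+nasal]; 11 /i/ → [+nasal]; 10 /m/ is itself a trigger — this domain ends here.
Target with no active source: position 16 stays [-nasal].

1 2 3 4 6 7 9 10 11 12 13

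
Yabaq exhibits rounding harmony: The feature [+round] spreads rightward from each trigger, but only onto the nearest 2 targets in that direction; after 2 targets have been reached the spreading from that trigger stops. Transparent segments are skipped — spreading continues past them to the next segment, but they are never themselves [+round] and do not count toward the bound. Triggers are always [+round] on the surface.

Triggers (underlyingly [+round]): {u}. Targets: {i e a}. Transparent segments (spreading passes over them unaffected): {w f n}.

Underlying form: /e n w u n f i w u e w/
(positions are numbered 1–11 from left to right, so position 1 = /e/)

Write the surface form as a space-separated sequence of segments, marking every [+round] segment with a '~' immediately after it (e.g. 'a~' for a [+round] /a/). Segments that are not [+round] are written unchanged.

e n w u~ n f i~ w u~ e~ w

From /u/ at 4 rightward: 5 /n/ transparent; 6 /f/ transparent; 7 /i/ → [+round]; 8 /w/ transparent; 9 /u/ is itself a trigger — this domain ends here.
From /u/ at 9 rightward: 10 /e/ → [+round]; 11 /w/ transparent; word edge.
Target with no active source: position 1 stays [-round].
[+round] positions on the surface: 4 7 9 10.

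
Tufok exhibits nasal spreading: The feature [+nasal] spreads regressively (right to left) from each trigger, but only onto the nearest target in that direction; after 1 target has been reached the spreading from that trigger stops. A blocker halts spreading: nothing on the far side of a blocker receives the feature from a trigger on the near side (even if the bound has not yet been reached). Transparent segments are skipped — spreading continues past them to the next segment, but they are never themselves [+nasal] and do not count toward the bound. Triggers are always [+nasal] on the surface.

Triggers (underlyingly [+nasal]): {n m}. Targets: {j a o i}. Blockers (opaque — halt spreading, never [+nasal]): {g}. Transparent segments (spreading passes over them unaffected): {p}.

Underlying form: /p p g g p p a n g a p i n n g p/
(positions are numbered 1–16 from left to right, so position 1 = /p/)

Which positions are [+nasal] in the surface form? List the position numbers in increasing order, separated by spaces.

7 8 12 13 14

From /n/ at 8 leftward: 7 /a/ → [+nasal]; bound reached.
From /n/ at 13 leftward: 12 /i/ → [+nasal]; bound reached.
From /n/ at 14 leftward: 13 /n/ is itself a trigger — this domain ends here.
Target with no active source: position 10 stays [-nasal].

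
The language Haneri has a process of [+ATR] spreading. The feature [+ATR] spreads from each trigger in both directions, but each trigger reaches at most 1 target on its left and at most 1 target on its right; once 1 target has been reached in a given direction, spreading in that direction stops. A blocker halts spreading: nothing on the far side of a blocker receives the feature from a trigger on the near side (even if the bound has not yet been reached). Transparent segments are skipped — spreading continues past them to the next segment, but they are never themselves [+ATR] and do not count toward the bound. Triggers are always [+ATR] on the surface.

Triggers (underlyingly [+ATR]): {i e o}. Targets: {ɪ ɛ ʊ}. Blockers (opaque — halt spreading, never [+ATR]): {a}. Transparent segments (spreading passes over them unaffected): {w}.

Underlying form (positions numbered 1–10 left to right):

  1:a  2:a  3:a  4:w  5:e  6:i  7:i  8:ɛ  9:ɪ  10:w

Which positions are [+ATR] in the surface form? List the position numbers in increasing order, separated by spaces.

From /e/ at 5 rightward: 6 /i/ is itself a trigger — this domain ends here.
From /e/ at 5 leftward: 4 /w/ transparent; 3 /a/ blocks.
From /i/ at 6 rightward: 7 /i/ is itself a trigger — this domain ends here.
From /i/ at 6 leftward: 5 /e/ is itself a trigger — this domain ends here.
From /i/ at 7 rightward: 8 /ɛ/ → [+ATR]; bound reached.
From /i/ at 7 leftward: 6 /i/ is itself a trigger — this domain ends here.
Target with no active source: position 9 stays [-ATR].

5 6 7 8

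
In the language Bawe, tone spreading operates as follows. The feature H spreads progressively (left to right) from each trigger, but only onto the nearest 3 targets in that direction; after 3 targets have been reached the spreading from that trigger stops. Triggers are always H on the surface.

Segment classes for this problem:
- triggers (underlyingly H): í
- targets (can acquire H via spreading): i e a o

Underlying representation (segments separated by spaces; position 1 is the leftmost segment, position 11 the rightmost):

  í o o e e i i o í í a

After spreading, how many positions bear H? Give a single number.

7

From /í/ at 1 rightward: 2 /o/ → H; 3 /o/ → H; 4 /e/ → H; bound reached.
From /í/ at 9 rightward: 10 /í/ is itself a trigger — this domain ends here.
From /í/ at 10 rightward: 11 /a/ → H; word edge.
Targets with no active source: positions 5 6 7 8 stay [-high tone].
H positions on the surface: 1 2 3 4 9 10 11.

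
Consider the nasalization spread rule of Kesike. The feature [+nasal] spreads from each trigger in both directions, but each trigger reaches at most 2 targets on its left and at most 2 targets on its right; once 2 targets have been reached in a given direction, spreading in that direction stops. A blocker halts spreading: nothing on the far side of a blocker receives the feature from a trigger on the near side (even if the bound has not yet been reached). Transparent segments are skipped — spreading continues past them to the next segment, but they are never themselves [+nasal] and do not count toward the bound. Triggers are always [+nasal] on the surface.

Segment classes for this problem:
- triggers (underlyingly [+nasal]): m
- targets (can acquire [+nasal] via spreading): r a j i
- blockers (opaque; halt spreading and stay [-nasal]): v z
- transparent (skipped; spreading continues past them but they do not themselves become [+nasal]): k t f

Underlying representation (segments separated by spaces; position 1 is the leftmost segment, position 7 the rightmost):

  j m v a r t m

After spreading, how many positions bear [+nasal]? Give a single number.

From /m/ at 2 rightward: 3 /v/ blocks.
From /m/ at 2 leftward: 1 /j/ → [+nasal]; word edge.
From /m/ at 7 rightward: word edge.
From /m/ at 7 leftward: 6 /t/ transparent; 5 /r/ → [+nasal]; 4 /a/ → [+nasal]; bound reached.
[+nasal] positions on the surface: 1 2 4 5 7.

5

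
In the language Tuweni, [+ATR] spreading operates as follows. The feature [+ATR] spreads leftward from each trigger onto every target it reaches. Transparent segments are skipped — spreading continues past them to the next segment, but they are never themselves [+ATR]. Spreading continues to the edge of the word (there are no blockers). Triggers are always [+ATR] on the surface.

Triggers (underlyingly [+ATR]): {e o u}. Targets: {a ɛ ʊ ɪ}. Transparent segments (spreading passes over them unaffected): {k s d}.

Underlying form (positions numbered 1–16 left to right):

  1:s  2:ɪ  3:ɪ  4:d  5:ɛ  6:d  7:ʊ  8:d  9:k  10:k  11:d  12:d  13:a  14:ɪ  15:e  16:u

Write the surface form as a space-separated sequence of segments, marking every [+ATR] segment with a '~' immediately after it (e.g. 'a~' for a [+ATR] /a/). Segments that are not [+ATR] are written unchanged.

s ɪ~ ɪ~ d ɛ~ d ʊ~ d k k d d a~ ɪ~ e~ u~

From /e/ at 15 leftward: 14 /ɪ/ → [+ATR]; 13 /a/ → [+ATR]; 12 /d/ transparent; 11 /d/ transparent; 10 /k/ transparent; 9 /k/ transparent; 8 /d/ transparent; 7 /ʊ/ → [+ATR]; 6 /d/ transparent; 5 /ɛ/ → [+ATR]; 4 /d/ transparent; 3 /ɪ/ → [+ATR]; 2 /ɪ/ → [+ATR]; 1 /s/ transparent; word edge.
From /u/ at 16 leftward: 15 /e/ is itself a trigger — this domain ends here.
[+ATR] positions on the surface: 2 3 5 7 13 14 15 16.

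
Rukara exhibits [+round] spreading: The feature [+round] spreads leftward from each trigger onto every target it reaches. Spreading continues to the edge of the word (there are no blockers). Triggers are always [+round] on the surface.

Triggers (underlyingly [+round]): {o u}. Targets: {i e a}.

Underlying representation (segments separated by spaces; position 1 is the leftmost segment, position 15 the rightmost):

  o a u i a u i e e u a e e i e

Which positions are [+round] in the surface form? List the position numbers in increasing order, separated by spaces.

1 2 3 4 5 6 7 8 9 10

From /o/ at 1 leftward: word edge.
From /u/ at 3 leftward: 2 /a/ → [+round]; 1 /o/ is itself a trigger — this domain ends here.
From /u/ at 6 leftward: 5 /a/ → [+round]; 4 /i/ → [+round]; 3 /u/ is itself a trigger — this domain ends here.
From /u/ at 10 leftward: 9 /e/ → [+round]; 8 /e/ → [+round]; 7 /i/ → [+round]; 6 /u/ is itself a trigger — this domain ends here.
Targets with no active source: positions 11 12 13 14 15 stay [-round].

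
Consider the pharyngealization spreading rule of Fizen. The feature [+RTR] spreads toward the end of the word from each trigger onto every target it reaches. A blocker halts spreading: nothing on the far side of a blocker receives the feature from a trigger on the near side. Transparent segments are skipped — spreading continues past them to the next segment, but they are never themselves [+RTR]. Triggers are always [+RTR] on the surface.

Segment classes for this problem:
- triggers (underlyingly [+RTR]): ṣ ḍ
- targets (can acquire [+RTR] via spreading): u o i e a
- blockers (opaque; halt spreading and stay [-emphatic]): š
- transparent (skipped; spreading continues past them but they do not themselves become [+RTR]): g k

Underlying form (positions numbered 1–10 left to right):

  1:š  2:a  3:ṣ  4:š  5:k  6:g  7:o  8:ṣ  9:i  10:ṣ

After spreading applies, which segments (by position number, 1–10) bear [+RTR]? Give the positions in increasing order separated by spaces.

From /ṣ/ at 3 rightward: 4 /š/ blocks.
From /ṣ/ at 8 rightward: 9 /i/ → [+RTR]; 10 /ṣ/ is itself a trigger — this domain ends here.
From /ṣ/ at 10 rightward: word edge.
Targets with no active source: positions 2 7 stay [-emphatic].

3 8 9 10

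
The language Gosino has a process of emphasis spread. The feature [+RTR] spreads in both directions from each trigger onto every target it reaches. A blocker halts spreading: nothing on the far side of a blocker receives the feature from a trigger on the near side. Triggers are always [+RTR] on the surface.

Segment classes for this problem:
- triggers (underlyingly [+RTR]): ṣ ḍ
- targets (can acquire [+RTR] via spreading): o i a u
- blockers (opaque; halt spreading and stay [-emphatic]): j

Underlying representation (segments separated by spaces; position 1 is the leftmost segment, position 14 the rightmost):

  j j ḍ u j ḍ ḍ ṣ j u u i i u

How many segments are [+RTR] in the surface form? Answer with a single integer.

From /ḍ/ at 3 rightward: 4 /u/ → [+RTR]; 5 /j/ blocks.
From /ḍ/ at 3 leftward: 2 /j/ blocks.
From /ḍ/ at 6 rightward: 7 /ḍ/ is itself a trigger — this domain ends here.
From /ḍ/ at 6 leftward: 5 /j/ blocks.
From /ḍ/ at 7 rightward: 8 /ṣ/ is itself a trigger — this domain ends here.
From /ḍ/ at 7 leftward: 6 /ḍ/ is itself a trigger — this domain ends here.
From /ṣ/ at 8 rightward: 9 /j/ blocks.
From /ṣ/ at 8 leftward: 7 /ḍ/ is itself a trigger — this domain ends here.
Targets with no active source: positions 10 11 12 13 14 stay [-emphatic].
[+RTR] positions on the surface: 3 4 6 7 8.

5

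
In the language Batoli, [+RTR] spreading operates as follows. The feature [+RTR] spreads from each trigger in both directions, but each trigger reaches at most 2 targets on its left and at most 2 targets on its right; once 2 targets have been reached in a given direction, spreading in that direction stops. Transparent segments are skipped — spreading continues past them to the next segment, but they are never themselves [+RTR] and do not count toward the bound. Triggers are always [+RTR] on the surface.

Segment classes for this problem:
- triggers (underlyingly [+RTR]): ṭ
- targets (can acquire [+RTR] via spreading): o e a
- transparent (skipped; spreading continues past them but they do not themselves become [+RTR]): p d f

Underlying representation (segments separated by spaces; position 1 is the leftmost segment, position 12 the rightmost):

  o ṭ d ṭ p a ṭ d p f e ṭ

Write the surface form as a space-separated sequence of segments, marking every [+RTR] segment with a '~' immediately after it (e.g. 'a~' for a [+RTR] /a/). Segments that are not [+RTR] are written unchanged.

o~ ṭ~ d ṭ~ p a~ ṭ~ d p f e~ ṭ~

From /ṭ/ at 2 rightward: 3 /d/ transparent; 4 /ṭ/ is itself a trigger — this domain ends here.
From /ṭ/ at 2 leftward: 1 /o/ → [+RTR]; word edge.
From /ṭ/ at 4 rightward: 5 /p/ transparent; 6 /a/ → [+RTR]; 7 /ṭ/ is itself a trigger — this domain ends here.
From /ṭ/ at 4 leftward: 3 /d/ transparent; 2 /ṭ/ is itself a trigger — this domain ends here.
From /ṭ/ at 7 rightward: 8 /d/ transparent; 9 /p/ transparent; 10 /f/ transparent; 11 /e/ → [+RTR]; 12 /ṭ/ is itself a trigger — this domain ends here.
From /ṭ/ at 7 leftward: 6 /a/ → [+RTR]; 5 /p/ transparent; 4 /ṭ/ is itself a trigger — this domain ends here.
From /ṭ/ at 12 rightward: word edge.
From /ṭ/ at 12 leftward: 11 /e/ → [+RTR]; 10 /f/ transparent; 9 /p/ transparent; 8 /d/ transparent; 7 /ṭ/ is itself a trigger — this domain ends here.
[+RTR] positions on the surface: 1 2 4 6 7 11 12.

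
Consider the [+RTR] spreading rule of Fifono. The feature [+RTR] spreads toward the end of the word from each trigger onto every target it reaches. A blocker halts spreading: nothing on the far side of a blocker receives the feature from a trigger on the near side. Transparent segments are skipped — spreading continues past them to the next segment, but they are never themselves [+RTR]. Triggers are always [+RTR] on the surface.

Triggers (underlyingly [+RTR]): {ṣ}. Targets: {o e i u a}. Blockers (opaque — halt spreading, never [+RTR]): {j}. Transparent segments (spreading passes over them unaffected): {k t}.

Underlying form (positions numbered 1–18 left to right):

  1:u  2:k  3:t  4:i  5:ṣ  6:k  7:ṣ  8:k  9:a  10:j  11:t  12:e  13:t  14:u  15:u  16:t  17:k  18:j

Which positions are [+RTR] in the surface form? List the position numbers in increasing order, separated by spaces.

5 7 9

From /ṣ/ at 5 rightward: 6 /k/ transparent; 7 /ṣ/ is itself a trigger — this domain ends here.
From /ṣ/ at 7 rightward: 8 /k/ transparent; 9 /a/ → [+RTR]; 10 /j/ blocks.
Targets with no active source: positions 1 4 12 14 15 stay [-emphatic].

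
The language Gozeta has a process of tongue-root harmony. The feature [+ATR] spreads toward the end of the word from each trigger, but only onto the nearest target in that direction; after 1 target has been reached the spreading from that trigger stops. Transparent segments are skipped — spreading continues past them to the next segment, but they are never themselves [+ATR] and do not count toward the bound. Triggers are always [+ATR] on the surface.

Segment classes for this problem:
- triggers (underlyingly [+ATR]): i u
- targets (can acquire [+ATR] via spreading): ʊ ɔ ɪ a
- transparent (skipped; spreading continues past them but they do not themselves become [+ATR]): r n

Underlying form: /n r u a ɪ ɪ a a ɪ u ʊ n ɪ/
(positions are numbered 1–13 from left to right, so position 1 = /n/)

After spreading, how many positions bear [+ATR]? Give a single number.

4

From /u/ at 3 rightward: 4 /a/ → [+ATR]; bound reached.
From /u/ at 10 rightward: 11 /ʊ/ → [+ATR]; bound reached.
Targets with no active source: positions 5 6 7 8 9 13 stay [-ATR].
[+ATR] positions on the surface: 3 4 10 11.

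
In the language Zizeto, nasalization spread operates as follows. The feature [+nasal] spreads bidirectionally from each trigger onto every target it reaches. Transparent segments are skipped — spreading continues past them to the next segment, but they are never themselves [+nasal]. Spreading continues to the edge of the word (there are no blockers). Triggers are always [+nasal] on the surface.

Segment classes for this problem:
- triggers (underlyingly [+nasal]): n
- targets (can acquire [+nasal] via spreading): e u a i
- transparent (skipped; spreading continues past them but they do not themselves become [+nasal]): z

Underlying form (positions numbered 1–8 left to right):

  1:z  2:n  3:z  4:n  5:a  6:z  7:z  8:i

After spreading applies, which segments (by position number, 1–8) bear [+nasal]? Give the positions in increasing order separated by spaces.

2 4 5 8

From /n/ at 2 rightward: 3 /z/ transparent; 4 /n/ is itself a trigger — this domain ends here.
From /n/ at 2 leftward: 1 /z/ transparent; word edge.
From /n/ at 4 rightward: 5 /a/ → [+nasal]; 6 /z/ transparent; 7 /z/ transparent; 8 /i/ → [+nasal]; word edge.
From /n/ at 4 leftward: 3 /z/ transparent; 2 /n/ is itself a trigger — this domain ends here.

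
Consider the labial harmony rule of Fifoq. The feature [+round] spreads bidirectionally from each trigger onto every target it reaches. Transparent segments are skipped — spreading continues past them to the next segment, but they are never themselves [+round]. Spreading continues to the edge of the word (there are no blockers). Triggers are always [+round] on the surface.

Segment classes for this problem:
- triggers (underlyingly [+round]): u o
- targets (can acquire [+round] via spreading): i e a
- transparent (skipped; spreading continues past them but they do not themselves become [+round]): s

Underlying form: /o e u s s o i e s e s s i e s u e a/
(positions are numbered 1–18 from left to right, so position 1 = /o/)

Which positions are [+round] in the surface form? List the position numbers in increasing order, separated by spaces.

1 2 3 6 7 8 10 13 14 16 17 18

From /o/ at 1 rightward: 2 /e/ → [+round]; 3 /u/ is itself a trigger — this domain ends here.
From /o/ at 1 leftward: word edge.
From /u/ at 3 rightward: 4 /s/ transparent; 5 /s/ transparent; 6 /o/ is itself a trigger — this domain ends here.
From /u/ at 3 leftward: 2 /e/ → [+round]; 1 /o/ is itself a trigger — this domain ends here.
From /o/ at 6 rightward: 7 /i/ → [+round]; 8 /e/ → [+round]; 9 /s/ transparent; 10 /e/ → [+round]; 11 /s/ transparent; 12 /s/ transparent; 13 /i/ → [+round]; 14 /e/ → [+round]; 15 /s/ transparent; 16 /u/ is itself a trigger — this domain ends here.
From /o/ at 6 leftward: 5 /s/ transparent; 4 /s/ transparent; 3 /u/ is itself a trigger — this domain ends here.
From /u/ at 16 rightward: 17 /e/ → [+round]; 18 /a/ → [+round]; word edge.
From /u/ at 16 leftward: 15 /s/ transparent; 14 /e/ → [+round]; 13 /i/ → [+round]; 12 /s/ transparent; 11 /s/ transparent; 10 /e/ → [+round]; 9 /s/ transparent; 8 /e/ → [+round]; 7 /i/ → [+round]; 6 /o/ is itself a trigger — this domain ends here.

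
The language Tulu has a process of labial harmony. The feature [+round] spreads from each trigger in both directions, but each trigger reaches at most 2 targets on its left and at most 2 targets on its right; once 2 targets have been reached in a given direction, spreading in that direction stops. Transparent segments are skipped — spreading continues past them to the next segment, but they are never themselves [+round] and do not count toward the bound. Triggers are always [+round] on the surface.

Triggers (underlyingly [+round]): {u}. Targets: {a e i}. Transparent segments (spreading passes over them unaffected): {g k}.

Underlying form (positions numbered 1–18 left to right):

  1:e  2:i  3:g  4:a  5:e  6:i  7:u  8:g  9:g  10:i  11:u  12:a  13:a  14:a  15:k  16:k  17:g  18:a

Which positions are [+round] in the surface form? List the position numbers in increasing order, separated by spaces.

From /u/ at 7 rightward: 8 /g/ transparent; 9 /g/ transparent; 10 /i/ → [+round]; 11 /u/ is itself a trigger — this domain ends here.
From /u/ at 7 leftward: 6 /i/ → [+round]; 5 /e/ → [+round]; bound reached.
From /u/ at 11 rightward: 12 /a/ → [+round]; 13 /a/ → [+round]; bound reached.
From /u/ at 11 leftward: 10 /i/ → [+round]; 9 /g/ transparent; 8 /g/ transparent; 7 /u/ is itself a trigger — this domain ends here.
Targets with no active source: positions 1 2 4 14 18 stay [-round].

5 6 7 10 11 12 13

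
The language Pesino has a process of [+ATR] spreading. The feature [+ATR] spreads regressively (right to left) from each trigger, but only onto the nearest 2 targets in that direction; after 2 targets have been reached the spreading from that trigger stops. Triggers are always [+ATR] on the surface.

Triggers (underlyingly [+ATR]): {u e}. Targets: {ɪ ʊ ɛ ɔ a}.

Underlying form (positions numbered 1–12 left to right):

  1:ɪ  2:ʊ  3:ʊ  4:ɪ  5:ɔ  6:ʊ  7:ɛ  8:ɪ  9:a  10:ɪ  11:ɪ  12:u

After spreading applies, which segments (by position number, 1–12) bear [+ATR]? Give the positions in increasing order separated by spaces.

From /u/ at 12 leftward: 11 /ɪ/ → [+ATR]; 10 /ɪ/ → [+ATR]; bound reached.
Targets with no active source: positions 1 2 3 4 5 6 7 8 9 stay [-ATR].

10 11 12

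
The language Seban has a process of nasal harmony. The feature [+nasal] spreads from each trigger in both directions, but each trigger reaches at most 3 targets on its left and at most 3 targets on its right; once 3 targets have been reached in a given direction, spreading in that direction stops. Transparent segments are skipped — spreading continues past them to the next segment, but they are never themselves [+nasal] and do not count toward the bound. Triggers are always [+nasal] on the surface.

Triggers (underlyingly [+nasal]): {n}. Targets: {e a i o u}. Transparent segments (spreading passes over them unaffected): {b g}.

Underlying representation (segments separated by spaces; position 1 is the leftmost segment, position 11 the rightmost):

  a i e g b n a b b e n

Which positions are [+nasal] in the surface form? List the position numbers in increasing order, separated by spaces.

From /n/ at 6 rightward: 7 /a/ → [+nasal]; 8 /b/ transparent; 9 /b/ transparent; 10 /e/ → [+nasal]; 11 /n/ is itself a trigger — this domain ends here.
From /n/ at 6 leftward: 5 /b/ transparent; 4 /g/ transparent; 3 /e/ → [+nasal]; 2 /i/ → [+nasal]; 1 /a/ → [+nasal]; bound reached.
From /n/ at 11 rightward: word edge.
From /n/ at 11 leftward: 10 /e/ → [+nasal]; 9 /b/ transparent; 8 /b/ transparent; 7 /a/ → [+nasal]; 6 /n/ is itself a trigger — this domain ends here.

1 2 3 6 7 10 11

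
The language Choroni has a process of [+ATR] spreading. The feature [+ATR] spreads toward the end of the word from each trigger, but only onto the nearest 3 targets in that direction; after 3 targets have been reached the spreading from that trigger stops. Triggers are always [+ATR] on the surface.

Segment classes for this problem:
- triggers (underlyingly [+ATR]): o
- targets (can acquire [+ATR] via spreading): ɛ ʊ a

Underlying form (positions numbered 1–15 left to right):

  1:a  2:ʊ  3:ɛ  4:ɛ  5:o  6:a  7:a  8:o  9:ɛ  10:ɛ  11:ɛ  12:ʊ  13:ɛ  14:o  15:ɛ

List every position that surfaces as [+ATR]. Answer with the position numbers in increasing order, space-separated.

From /o/ at 5 rightward: 6 /a/ → [+ATR]; 7 /a/ → [+ATR]; 8 /o/ is itself a trigger — this domain ends here.
From /o/ at 8 rightward: 9 /ɛ/ → [+ATR]; 10 /ɛ/ → [+ATR]; 11 /ɛ/ → [+ATR]; bound reached.
From /o/ at 14 rightward: 15 /ɛ/ → [+ATR]; word edge.
Targets with no active source: positions 1 2 3 4 12 13 stay [-ATR].

5 6 7 8 9 10 11 14 15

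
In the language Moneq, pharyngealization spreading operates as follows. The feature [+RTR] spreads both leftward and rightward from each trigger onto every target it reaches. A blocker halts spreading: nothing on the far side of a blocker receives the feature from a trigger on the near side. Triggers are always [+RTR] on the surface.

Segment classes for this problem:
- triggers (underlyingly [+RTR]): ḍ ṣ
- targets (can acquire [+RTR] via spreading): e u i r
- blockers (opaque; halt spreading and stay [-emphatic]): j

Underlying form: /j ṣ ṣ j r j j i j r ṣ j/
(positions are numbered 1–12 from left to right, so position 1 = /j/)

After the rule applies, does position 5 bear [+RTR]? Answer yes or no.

From /ṣ/ at 2 rightward: 3 /ṣ/ is itself a trigger — this domain ends here.
From /ṣ/ at 2 leftward: 1 /j/ blocks.
From /ṣ/ at 3 rightward: 4 /j/ blocks.
From /ṣ/ at 3 leftward: 2 /ṣ/ is itself a trigger — this domain ends here.
From /ṣ/ at 11 rightward: 12 /j/ blocks.
From /ṣ/ at 11 leftward: 10 /r/ → [+RTR]; 9 /j/ blocks.
Targets with no active source: positions 5 8 stay [-emphatic].
[+RTR] positions on the surface: 2 3 10 11.

no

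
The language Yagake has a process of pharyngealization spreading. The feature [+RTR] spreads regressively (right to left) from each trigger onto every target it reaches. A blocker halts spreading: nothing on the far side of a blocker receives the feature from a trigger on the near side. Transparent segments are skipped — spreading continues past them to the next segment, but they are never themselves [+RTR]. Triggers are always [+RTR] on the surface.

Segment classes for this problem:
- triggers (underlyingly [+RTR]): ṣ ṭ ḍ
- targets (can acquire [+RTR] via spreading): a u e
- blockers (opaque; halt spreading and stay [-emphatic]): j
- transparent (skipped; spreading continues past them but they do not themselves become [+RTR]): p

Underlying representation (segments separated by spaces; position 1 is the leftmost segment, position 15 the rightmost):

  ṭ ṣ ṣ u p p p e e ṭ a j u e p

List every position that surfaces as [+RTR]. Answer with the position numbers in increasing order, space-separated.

1 2 3 4 8 9 10

From /ṭ/ at 1 leftward: word edge.
From /ṣ/ at 2 leftward: 1 /ṭ/ is itself a trigger — this domain ends here.
From /ṣ/ at 3 leftward: 2 /ṣ/ is itself a trigger — this domain ends here.
From /ṭ/ at 10 leftward: 9 /e/ → [+RTR]; 8 /e/ → [+RTR]; 7 /p/ transparent; 6 /p/ transparent; 5 /p/ transparent; 4 /u/ → [+RTR]; 3 /ṣ/ is itself a trigger — this domain ends here.
Targets with no active source: positions 11 13 14 stay [-emphatic].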